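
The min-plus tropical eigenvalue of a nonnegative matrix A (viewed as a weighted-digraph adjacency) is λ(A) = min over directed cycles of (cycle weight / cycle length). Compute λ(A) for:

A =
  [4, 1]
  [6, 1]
λ(A) = 1

Enumerate directed cycles and compute their means (weight / length). Sample:
  cycle 0 → 0: weight = 4, length = 1, mean = 4/1 ≈ 4.000
  cycle 1 → 1: weight = 1, length = 1, mean = 1/1 ≈ 1.000
  cycle 0 → 1 → 0: weight = 7, length = 2, mean = 7/2 ≈ 3.500
  cycle 1 → 0 → 1: weight = 7, length = 2, mean = 7/2 ≈ 3.500
Minimum mean = 1.000, attained e.g. along the cycle 1 → 1 with weight 1 and length 1. So λ(A) = 1/1 = 1.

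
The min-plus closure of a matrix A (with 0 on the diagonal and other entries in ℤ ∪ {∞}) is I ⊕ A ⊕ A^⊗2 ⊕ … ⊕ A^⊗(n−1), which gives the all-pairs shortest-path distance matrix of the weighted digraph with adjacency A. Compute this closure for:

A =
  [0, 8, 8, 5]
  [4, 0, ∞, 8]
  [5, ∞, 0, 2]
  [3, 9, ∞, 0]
Closure =
  [0, 8, 8, 5]
  [4, 0, 12, 8]
  [5, 11, 0, 2]
  [3, 9, 11, 0]

This is the Floyd-Warshall all-pairs shortest-path computation. For each intermediate vertex k = 0, 1, …, 3, update dist[i][j] ← min(dist[i][j], dist[i][k] + dist[k][j]). The final matrix gives, for each (i, j), the minimum total weight of any directed path from i to j (possibly empty when i = j).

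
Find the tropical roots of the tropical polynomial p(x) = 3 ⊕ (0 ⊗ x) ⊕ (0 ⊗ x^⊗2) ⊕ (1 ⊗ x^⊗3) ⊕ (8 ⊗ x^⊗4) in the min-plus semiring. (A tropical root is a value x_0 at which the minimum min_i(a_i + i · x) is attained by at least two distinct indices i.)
Roots: {-7, -1, 0, 3}

Each tropical root is a break point of the lower envelope of the lines y = a_i + i · x (there are 5 lines, with slopes 0, 1, ..., 4). Only the lines that attain the minimum somewhere contribute to roots; other lines are dominated. Here the surviving (envelope) indices are i = 4, i = 3, i = 2, i = 1, i = 0.
Intersections between consecutive envelope lines give the roots: for adjacent envelope indices i < j the intersection is x = (a_i − a_j) / (j − i). Reading off the sorted break points: {-7, -1, 0, 3}.
Verification: at each break x_0, at least two indices attain the minimum of min_i(a_i + i · x_0).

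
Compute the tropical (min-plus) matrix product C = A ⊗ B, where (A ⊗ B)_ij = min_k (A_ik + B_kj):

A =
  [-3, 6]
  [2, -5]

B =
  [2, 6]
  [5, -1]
A ⊗ B =
  [-1, 3]
  [0, -6]

Apply the min-plus product entry-by-entry:
  C[0][0] = min over k of (A[0][0] + B[0][0] = -3 + 2 = -1, A[0][1] + B[1][0] = 6 + 5 = 11) = -1 (attained at k = 0)
  C[0][1] = min over k of (A[0][0] + B[0][1] = -3 + 6 = 3, A[0][1] + B[1][1] = 6 + -1 = 5) = 3 (attained at k = 0)
  C[1][0] = min over k of (A[1][0] + B[0][0] = 2 + 2 = 4, A[1][1] + B[1][0] = -5 + 5 = 0) = 0 (attained at k = 1)
  C[1][1] = min over k of (A[1][0] + B[0][1] = 2 + 6 = 8, A[1][1] + B[1][1] = -5 + -1 = -6) = -6 (attained at k = 1)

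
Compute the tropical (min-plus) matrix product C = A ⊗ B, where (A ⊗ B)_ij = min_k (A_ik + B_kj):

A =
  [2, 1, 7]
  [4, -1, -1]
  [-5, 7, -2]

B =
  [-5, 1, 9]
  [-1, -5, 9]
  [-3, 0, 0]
A ⊗ B =
  [-3, -4, 7]
  [-4, -6, -1]
  [-10, -4, -2]

Apply the min-plus product entry-by-entry:
  C[0][0] = min over k of (A[0][0] + B[0][0] = 2 + -5 = -3, A[0][1] + B[1][0] = 1 + -1 = 0, A[0][2] + B[2][0] = 7 + -3 = 4) = -3 (attained at k = 0)
  C[0][1] = min over k of (A[0][0] + B[0][1] = 2 + 1 = 3, A[0][1] + B[1][1] = 1 + -5 = -4, A[0][2] + B[2][1] = 7 + 0 = 7) = -4 (attained at k = 1)
  C[0][2] = min over k of (A[0][0] + B[0][2] = 2 + 9 = 11, A[0][1] + B[1][2] = 1 + 9 = 10, A[0][2] + B[2][2] = 7 + 0 = 7) = 7 (attained at k = 2)
  C[1][0] = min over k of (A[1][0] + B[0][0] = 4 + -5 = -1, A[1][1] + B[1][0] = -1 + -1 = -2, A[1][2] + B[2][0] = -1 + -3 = -4) = -4 (attained at k = 2)
  C[1][1] = min over k of (A[1][0] + B[0][1] = 4 + 1 = 5, A[1][1] + B[1][1] = -1 + -5 = -6, A[1][2] + B[2][1] = -1 + 0 = -1) = -6 (attained at k = 1)
  C[1][2] = min over k of (A[1][0] + B[0][2] = 4 + 9 = 13, A[1][1] + B[1][2] = -1 + 9 = 8, A[1][2] + B[2][2] = -1 + 0 = -1) = -1 (attained at k = 2)
  C[2][0] = min over k of (A[2][0] + B[0][0] = -5 + -5 = -10, A[2][1] + B[1][0] = 7 + -1 = 6, A[2][2] + B[2][0] = -2 + -3 = -5) = -10 (attained at k = 0)
  C[2][1] = min over k of (A[2][0] + B[0][1] = -5 + 1 = -4, A[2][1] + B[1][1] = 7 + -5 = 2, A[2][2] + B[2][1] = -2 + 0 = -2) = -4 (attained at k = 0)
  C[2][2] = min over k of (A[2][0] + B[0][2] = -5 + 9 = 4, A[2][1] + B[1][2] = 7 + 9 = 16, A[2][2] + B[2][2] = -2 + 0 = -2) = -2 (attained at k = 2)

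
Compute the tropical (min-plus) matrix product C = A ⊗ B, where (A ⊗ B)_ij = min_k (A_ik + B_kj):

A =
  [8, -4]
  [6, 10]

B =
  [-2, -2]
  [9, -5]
A ⊗ B =
  [5, -9]
  [4, 4]

Apply the min-plus product entry-by-entry:
  C[0][0] = min over k of (A[0][0] + B[0][0] = 8 + -2 = 6, A[0][1] + B[1][0] = -4 + 9 = 5) = 5 (attained at k = 1)
  C[0][1] = min over k of (A[0][0] + B[0][1] = 8 + -2 = 6, A[0][1] + B[1][1] = -4 + -5 = -9) = -9 (attained at k = 1)
  C[1][0] = min over k of (A[1][0] + B[0][0] = 6 + -2 = 4, A[1][1] + B[1][0] = 10 + 9 = 19) = 4 (attained at k = 0)
  C[1][1] = min over k of (A[1][0] + B[0][1] = 6 + -2 = 4, A[1][1] + B[1][1] = 10 + -5 = 5) = 4 (attained at k = 0)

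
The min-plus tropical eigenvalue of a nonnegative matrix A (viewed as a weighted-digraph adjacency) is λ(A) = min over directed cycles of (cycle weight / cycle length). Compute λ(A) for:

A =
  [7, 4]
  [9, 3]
λ(A) = 3

Enumerate directed cycles and compute their means (weight / length). Sample:
  cycle 0 → 0: weight = 7, length = 1, mean = 7/1 ≈ 7.000
  cycle 1 → 1: weight = 3, length = 1, mean = 3/1 ≈ 3.000
  cycle 0 → 1 → 0: weight = 13, length = 2, mean = 13/2 ≈ 6.500
  cycle 1 → 0 → 1: weight = 13, length = 2, mean = 13/2 ≈ 6.500
Minimum mean = 3.000, attained e.g. along the cycle 1 → 1 with weight 3 and length 1. So λ(A) = 3/1 = 3.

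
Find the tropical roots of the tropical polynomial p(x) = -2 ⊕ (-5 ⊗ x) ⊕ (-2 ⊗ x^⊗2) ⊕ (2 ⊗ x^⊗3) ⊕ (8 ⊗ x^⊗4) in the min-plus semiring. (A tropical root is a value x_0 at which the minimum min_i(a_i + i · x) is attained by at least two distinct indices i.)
Roots: {-6, -4, -3, 3}

Each tropical root is a break point of the lower envelope of the lines y = a_i + i · x (there are 5 lines, with slopes 0, 1, ..., 4). Only the lines that attain the minimum somewhere contribute to roots; other lines are dominated. Here the surviving (envelope) indices are i = 4, i = 3, i = 2, i = 1, i = 0.
Intersections between consecutive envelope lines give the roots: for adjacent envelope indices i < j the intersection is x = (a_i − a_j) / (j − i). Reading off the sorted break points: {-6, -4, -3, 3}.
Verification: at each break x_0, at least two indices attain the minimum of min_i(a_i + i · x_0).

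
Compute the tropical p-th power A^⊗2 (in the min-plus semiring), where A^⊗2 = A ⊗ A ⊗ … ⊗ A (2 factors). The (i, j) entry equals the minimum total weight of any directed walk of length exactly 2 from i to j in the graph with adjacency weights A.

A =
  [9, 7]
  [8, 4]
A^⊗2 =
  [15, 11]
  [12, 8]

Each entry (A^⊗2)_ij equals the minimum over all length-2 walks i = v_0 → v_1 → … → v_2 = j of Σ_t A[v_t][v_{t+1}]. For example, for (i, j) = (0, 1) we minimise over 2 possible intermediate vertex sequences; the minimum is 11, attained along the walk 0 → 1 → 1.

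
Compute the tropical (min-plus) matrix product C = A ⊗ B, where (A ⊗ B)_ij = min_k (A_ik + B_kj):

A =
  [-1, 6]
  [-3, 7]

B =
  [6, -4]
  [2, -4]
A ⊗ B =
  [5, -5]
  [3, -7]

Apply the min-plus product entry-by-entry:
  C[0][0] = min over k of (A[0][0] + B[0][0] = -1 + 6 = 5, A[0][1] + B[1][0] = 6 + 2 = 8) = 5 (attained at k = 0)
  C[0][1] = min over k of (A[0][0] + B[0][1] = -1 + -4 = -5, A[0][1] + B[1][1] = 6 + -4 = 2) = -5 (attained at k = 0)
  C[1][0] = min over k of (A[1][0] + B[0][0] = -3 + 6 = 3, A[1][1] + B[1][0] = 7 + 2 = 9) = 3 (attained at k = 0)
  C[1][1] = min over k of (A[1][0] + B[0][1] = -3 + -4 = -7, A[1][1] + B[1][1] = 7 + -4 = 3) = -7 (attained at k = 0)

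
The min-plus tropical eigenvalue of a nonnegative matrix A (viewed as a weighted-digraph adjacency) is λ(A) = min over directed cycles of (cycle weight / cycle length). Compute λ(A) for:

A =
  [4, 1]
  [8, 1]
λ(A) = 1

Enumerate directed cycles and compute their means (weight / length). Sample:
  cycle 0 → 0: weight = 4, length = 1, mean = 4/1 ≈ 4.000
  cycle 1 → 1: weight = 1, length = 1, mean = 1/1 ≈ 1.000
  cycle 0 → 1 → 0: weight = 9, length = 2, mean = 9/2 ≈ 4.500
  cycle 1 → 0 → 1: weight = 9, length = 2, mean = 9/2 ≈ 4.500
Minimum mean = 1.000, attained e.g. along the cycle 1 → 1 with weight 1 and length 1. So λ(A) = 1/1 = 1.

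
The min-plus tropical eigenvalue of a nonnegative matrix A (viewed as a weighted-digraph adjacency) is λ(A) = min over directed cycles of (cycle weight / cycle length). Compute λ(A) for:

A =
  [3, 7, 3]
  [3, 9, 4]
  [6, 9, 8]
λ(A) = 3

Enumerate directed cycles and compute their means (weight / length). Sample:
  cycle 0 → 0: weight = 3, length = 1, mean = 3/1 ≈ 3.000
  cycle 1 → 1: weight = 9, length = 1, mean = 9/1 ≈ 9.000
  cycle 2 → 2: weight = 8, length = 1, mean = 8/1 ≈ 8.000
  cycle 0 → 1 → 0: weight = 10, length = 2, mean = 10/2 ≈ 5.000
  cycle 0 → 2 → 0: weight = 9, length = 2, mean = 9/2 ≈ 4.500
  cycle 1 → 0 → 1: weight = 10, length = 2, mean = 10/2 ≈ 5.000
Minimum mean = 3.000, attained e.g. along the cycle 0 → 0 with weight 3 and length 1. So λ(A) = 3/1 = 3.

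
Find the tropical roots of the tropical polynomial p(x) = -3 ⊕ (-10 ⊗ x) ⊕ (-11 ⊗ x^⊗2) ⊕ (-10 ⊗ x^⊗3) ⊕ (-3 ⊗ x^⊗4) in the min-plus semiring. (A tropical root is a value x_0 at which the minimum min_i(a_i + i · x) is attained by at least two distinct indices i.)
Roots: {-7, -1, 1, 7}

Each tropical root is a break point of the lower envelope of the lines y = a_i + i · x (there are 5 lines, with slopes 0, 1, ..., 4). Only the lines that attain the minimum somewhere contribute to roots; other lines are dominated. Here the surviving (envelope) indices are i = 4, i = 3, i = 2, i = 1, i = 0.
Intersections between consecutive envelope lines give the roots: for adjacent envelope indices i < j the intersection is x = (a_i − a_j) / (j − i). Reading off the sorted break points: {-7, -1, 1, 7}.
Verification: at each break x_0, at least two indices attain the minimum of min_i(a_i + i · x_0).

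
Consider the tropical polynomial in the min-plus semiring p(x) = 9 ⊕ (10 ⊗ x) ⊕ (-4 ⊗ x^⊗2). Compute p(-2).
p(-2) = -8

A tropical monomial a ⊗ x^⊗i evaluates to a + i · x. Evaluating each term at x = -2:
  Term 0 contributes 9 + 0 · -2 = 9
  Term 1 contributes 10 + 1 · -2 = 8
  Term 2 contributes -4 + 2 · -2 = -8
p(-2) = ⊕ of these = min[9, 8, -8] = -8.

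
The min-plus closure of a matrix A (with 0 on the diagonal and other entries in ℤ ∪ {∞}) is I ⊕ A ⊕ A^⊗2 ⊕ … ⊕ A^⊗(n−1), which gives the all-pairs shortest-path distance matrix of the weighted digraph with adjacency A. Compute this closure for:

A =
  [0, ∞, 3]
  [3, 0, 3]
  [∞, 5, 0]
Closure =
  [0, 8, 3]
  [3, 0, 3]
  [8, 5, 0]

This is the Floyd-Warshall all-pairs shortest-path computation. For each intermediate vertex k = 0, 1, …, 2, update dist[i][j] ← min(dist[i][j], dist[i][k] + dist[k][j]). The final matrix gives, for each (i, j), the minimum total weight of any directed path from i to j (possibly empty when i = j).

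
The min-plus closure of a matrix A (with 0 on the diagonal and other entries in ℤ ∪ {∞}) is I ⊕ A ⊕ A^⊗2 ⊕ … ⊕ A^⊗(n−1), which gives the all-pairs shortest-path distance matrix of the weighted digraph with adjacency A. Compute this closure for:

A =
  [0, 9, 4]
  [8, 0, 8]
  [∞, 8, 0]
Closure =
  [0, 9, 4]
  [8, 0, 8]
  [16, 8, 0]

This is the Floyd-Warshall all-pairs shortest-path computation. For each intermediate vertex k = 0, 1, …, 2, update dist[i][j] ← min(dist[i][j], dist[i][k] + dist[k][j]). The final matrix gives, for each (i, j), the minimum total weight of any directed path from i to j (possibly empty when i = j).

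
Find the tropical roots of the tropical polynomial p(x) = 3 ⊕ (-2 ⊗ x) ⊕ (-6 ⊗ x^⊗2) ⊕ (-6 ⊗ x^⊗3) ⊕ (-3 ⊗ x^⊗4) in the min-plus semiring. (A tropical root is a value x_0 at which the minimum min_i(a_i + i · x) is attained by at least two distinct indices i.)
Roots: {-3, 0, 4, 5}

Each tropical root is a break point of the lower envelope of the lines y = a_i + i · x (there are 5 lines, with slopes 0, 1, ..., 4). Only the lines that attain the minimum somewhere contribute to roots; other lines are dominated. Here the surviving (envelope) indices are i = 4, i = 3, i = 2, i = 1, i = 0.
Intersections between consecutive envelope lines give the roots: for adjacent envelope indices i < j the intersection is x = (a_i − a_j) / (j − i). Reading off the sorted break points: {-3, 0, 4, 5}.
Verification: at each break x_0, at least two indices attain the minimum of min_i(a_i + i · x_0).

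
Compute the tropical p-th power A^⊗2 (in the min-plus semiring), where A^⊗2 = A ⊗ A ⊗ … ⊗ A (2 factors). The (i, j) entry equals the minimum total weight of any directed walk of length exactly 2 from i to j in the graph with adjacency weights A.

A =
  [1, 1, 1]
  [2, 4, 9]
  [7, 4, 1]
A^⊗2 =
  [2, 2, 2]
  [3, 3, 3]
  [6, 5, 2]

Each entry (A^⊗2)_ij equals the minimum over all length-2 walks i = v_0 → v_1 → … → v_2 = j of Σ_t A[v_t][v_{t+1}]. For example, for (i, j) = (0, 2) we minimise over 3 possible intermediate vertex sequences; the minimum is 2, attained along the walk 0 → 0 → 2.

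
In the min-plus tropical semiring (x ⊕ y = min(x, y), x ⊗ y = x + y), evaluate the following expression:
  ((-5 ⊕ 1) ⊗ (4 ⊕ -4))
((-5 ⊕ 1) ⊗ (4 ⊕ -4)) = -9

Expand innermost to outermost. Recall ⊕ takes the minimum of its arguments and ⊗ takes their sum. Working out the expression ((-5 ⊕ 1) ⊗ (4 ⊕ -4)) gives -9.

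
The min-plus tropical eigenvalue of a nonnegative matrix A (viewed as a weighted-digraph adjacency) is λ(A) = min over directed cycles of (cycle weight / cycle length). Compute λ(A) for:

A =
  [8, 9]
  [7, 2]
λ(A) = 2

Enumerate directed cycles and compute their means (weight / length). Sample:
  cycle 0 → 0: weight = 8, length = 1, mean = 8/1 ≈ 8.000
  cycle 1 → 1: weight = 2, length = 1, mean = 2/1 ≈ 2.000
  cycle 0 → 1 → 0: weight = 16, length = 2, mean = 16/2 ≈ 8.000
  cycle 1 → 0 → 1: weight = 16, length = 2, mean = 16/2 ≈ 8.000
Minimum mean = 2.000, attained e.g. along the cycle 1 → 1 with weight 2 and length 1. So λ(A) = 2/1 = 2.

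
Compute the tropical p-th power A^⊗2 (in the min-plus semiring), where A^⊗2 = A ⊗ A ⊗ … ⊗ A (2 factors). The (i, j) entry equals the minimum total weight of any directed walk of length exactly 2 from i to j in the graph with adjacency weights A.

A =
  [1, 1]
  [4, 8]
A^⊗2 =
  [2, 2]
  [5, 5]

Each entry (A^⊗2)_ij equals the minimum over all length-2 walks i = v_0 → v_1 → … → v_2 = j of Σ_t A[v_t][v_{t+1}]. For example, for (i, j) = (0, 1) we minimise over 2 possible intermediate vertex sequences; the minimum is 2, attained along the walk 0 → 0 → 1.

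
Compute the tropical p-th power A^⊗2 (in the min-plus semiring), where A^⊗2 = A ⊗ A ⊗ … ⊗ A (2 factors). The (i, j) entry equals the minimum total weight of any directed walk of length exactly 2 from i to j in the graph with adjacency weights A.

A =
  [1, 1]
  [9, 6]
A^⊗2 =
  [2, 2]
  [10, 10]

Each entry (A^⊗2)_ij equals the minimum over all length-2 walks i = v_0 → v_1 → … → v_2 = j of Σ_t A[v_t][v_{t+1}]. For example, for (i, j) = (0, 1) we minimise over 2 possible intermediate vertex sequences; the minimum is 2, attained along the walk 0 → 0 → 1.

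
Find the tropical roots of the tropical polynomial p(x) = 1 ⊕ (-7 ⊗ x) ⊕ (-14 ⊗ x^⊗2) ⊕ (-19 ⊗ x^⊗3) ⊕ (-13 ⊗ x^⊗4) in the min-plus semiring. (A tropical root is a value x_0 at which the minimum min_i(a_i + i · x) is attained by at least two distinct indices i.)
Roots: {-6, 5, 7, 8}

Each tropical root is a break point of the lower envelope of the lines y = a_i + i · x (there are 5 lines, with slopes 0, 1, ..., 4). Only the lines that attain the minimum somewhere contribute to roots; other lines are dominated. Here the surviving (envelope) indices are i = 4, i = 3, i = 2, i = 1, i = 0.
Intersections between consecutive envelope lines give the roots: for adjacent envelope indices i < j the intersection is x = (a_i − a_j) / (j − i). Reading off the sorted break points: {-6, 5, 7, 8}.
Verification: at each break x_0, at least two indices attain the minimum of min_i(a_i + i · x_0).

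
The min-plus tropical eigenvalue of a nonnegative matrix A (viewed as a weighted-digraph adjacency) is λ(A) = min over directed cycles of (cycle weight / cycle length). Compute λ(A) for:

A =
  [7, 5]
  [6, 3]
λ(A) = 3

Enumerate directed cycles and compute their means (weight / length). Sample:
  cycle 0 → 0: weight = 7, length = 1, mean = 7/1 ≈ 7.000
  cycle 1 → 1: weight = 3, length = 1, mean = 3/1 ≈ 3.000
  cycle 0 → 1 → 0: weight = 11, length = 2, mean = 11/2 ≈ 5.500
  cycle 1 → 0 → 1: weight = 11, length = 2, mean = 11/2 ≈ 5.500
Minimum mean = 3.000, attained e.g. along the cycle 1 → 1 with weight 3 and length 1. So λ(A) = 3/1 = 3.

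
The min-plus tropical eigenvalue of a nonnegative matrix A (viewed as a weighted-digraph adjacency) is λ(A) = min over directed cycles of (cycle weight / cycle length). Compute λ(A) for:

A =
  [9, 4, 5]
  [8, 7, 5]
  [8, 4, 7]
λ(A) = 9/2

Enumerate directed cycles and compute their means (weight / length). Sample:
  cycle 0 → 0: weight = 9, length = 1, mean = 9/1 ≈ 9.000
  cycle 1 → 1: weight = 7, length = 1, mean = 7/1 ≈ 7.000
  cycle 2 → 2: weight = 7, length = 1, mean = 7/1 ≈ 7.000
  cycle 0 → 1 → 0: weight = 12, length = 2, mean = 12/2 ≈ 6.000
  cycle 0 → 2 → 0: weight = 13, length = 2, mean = 13/2 ≈ 6.500
  cycle 1 → 0 → 1: weight = 12, length = 2, mean = 12/2 ≈ 6.000
Minimum mean = 4.500, attained e.g. along the cycle 1 → 2 → 1 with weight 9 and length 2. So λ(A) = 9/2 = 9/2.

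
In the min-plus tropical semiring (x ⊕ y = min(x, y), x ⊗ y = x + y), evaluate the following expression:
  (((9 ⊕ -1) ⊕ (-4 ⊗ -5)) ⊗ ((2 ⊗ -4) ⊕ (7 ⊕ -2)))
(((9 ⊕ -1) ⊕ (-4 ⊗ -5)) ⊗ ((2 ⊗ -4) ⊕ (7 ⊕ -2))) = -11

Expand innermost to outermost. Recall ⊕ takes the minimum of its arguments and ⊗ takes their sum. Working out the expression (((9 ⊕ -1) ⊕ (-4 ⊗ -5)) ⊗ ((2 ⊗ -4) ⊕ (7 ⊕ -2))) gives -11.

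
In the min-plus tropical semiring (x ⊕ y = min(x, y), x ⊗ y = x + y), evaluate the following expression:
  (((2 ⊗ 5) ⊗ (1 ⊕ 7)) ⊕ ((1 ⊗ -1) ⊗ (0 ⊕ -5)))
(((2 ⊗ 5) ⊗ (1 ⊕ 7)) ⊕ ((1 ⊗ -1) ⊗ (0 ⊕ -5))) = -5

Expand innermost to outermost. Recall ⊕ takes the minimum of its arguments and ⊗ takes their sum. Working out the expression (((2 ⊗ 5) ⊗ (1 ⊕ 7)) ⊕ ((1 ⊗ -1) ⊗ (0 ⊕ -5))) gives -5.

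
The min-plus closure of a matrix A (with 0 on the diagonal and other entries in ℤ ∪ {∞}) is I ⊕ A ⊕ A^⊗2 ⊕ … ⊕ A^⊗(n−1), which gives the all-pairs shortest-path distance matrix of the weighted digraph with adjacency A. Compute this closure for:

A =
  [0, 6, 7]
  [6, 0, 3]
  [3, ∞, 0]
Closure =
  [0, 6, 7]
  [6, 0, 3]
  [3, 9, 0]

This is the Floyd-Warshall all-pairs shortest-path computation. For each intermediate vertex k = 0, 1, …, 2, update dist[i][j] ← min(dist[i][j], dist[i][k] + dist[k][j]). The final matrix gives, for each (i, j), the minimum total weight of any directed path from i to j (possibly empty when i = j).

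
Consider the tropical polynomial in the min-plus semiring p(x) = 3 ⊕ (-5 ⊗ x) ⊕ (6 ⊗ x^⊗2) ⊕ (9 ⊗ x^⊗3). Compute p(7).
p(7) = 2

A tropical monomial a ⊗ x^⊗i evaluates to a + i · x. Evaluating each term at x = 7:
  Term 0 contributes 3 + 0 · 7 = 3
  Term 1 contributes -5 + 1 · 7 = 2
  Term 2 contributes 6 + 2 · 7 = 20
  Term 3 contributes 9 + 3 · 7 = 30
p(7) = ⊕ of these = min[3, 2, 20, 30] = 2.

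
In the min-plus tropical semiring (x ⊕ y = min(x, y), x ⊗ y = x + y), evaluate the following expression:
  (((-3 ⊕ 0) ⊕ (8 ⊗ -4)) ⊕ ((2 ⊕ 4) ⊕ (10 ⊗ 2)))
(((-3 ⊕ 0) ⊕ (8 ⊗ -4)) ⊕ ((2 ⊕ 4) ⊕ (10 ⊗ 2))) = -3

Expand innermost to outermost. Recall ⊕ takes the minimum of its arguments and ⊗ takes their sum. Working out the expression (((-3 ⊕ 0) ⊕ (8 ⊗ -4)) ⊕ ((2 ⊕ 4) ⊕ (10 ⊗ 2))) gives -3.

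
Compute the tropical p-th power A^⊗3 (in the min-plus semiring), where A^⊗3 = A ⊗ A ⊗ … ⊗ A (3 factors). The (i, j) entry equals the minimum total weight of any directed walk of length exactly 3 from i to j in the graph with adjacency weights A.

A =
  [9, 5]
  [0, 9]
A^⊗3 =
  [14, 10]
  [5, 14]

Each entry (A^⊗3)_ij equals the minimum over all length-3 walks i = v_0 → v_1 → … → v_3 = j of Σ_t A[v_t][v_{t+1}]. For example, for (i, j) = (0, 1) we minimise over 4 possible intermediate vertex sequences; the minimum is 10, attained along the walk 0 → 1 → 0 → 1.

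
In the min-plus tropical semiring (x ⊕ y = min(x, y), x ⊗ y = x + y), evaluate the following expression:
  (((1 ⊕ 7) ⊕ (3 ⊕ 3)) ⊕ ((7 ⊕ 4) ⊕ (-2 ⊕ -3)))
(((1 ⊕ 7) ⊕ (3 ⊕ 3)) ⊕ ((7 ⊕ 4) ⊕ (-2 ⊕ -3))) = -3

Expand innermost to outermost. Recall ⊕ takes the minimum of its arguments and ⊗ takes their sum. Working out the expression (((1 ⊕ 7) ⊕ (3 ⊕ 3)) ⊕ ((7 ⊕ 4) ⊕ (-2 ⊕ -3))) gives -3.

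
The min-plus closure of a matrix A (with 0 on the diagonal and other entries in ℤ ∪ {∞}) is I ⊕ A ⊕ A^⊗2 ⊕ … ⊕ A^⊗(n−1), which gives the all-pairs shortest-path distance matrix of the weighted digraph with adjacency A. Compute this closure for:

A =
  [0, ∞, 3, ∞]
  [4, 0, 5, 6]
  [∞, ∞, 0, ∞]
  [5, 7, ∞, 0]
Closure =
  [0, ∞, 3, ∞]
  [4, 0, 5, 6]
  [∞, ∞, 0, ∞]
  [5, 7, 8, 0]

This is the Floyd-Warshall all-pairs shortest-path computation. For each intermediate vertex k = 0, 1, …, 3, update dist[i][j] ← min(dist[i][j], dist[i][k] + dist[k][j]). The final matrix gives, for each (i, j), the minimum total weight of any directed path from i to j (possibly empty when i = j).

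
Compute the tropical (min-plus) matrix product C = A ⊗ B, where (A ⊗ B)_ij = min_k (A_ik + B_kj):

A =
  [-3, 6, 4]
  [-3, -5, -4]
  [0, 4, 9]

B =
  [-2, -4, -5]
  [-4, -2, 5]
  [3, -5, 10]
A ⊗ B =
  [-5, -7, -8]
  [-9, -9, -8]
  [-2, -4, -5]

Apply the min-plus product entry-by-entry:
  C[0][0] = min over k of (A[0][0] + B[0][0] = -3 + -2 = -5, A[0][1] + B[1][0] = 6 + -4 = 2, A[0][2] + B[2][0] = 4 + 3 = 7) = -5 (attained at k = 0)
  C[0][1] = min over k of (A[0][0] + B[0][1] = -3 + -4 = -7, A[0][1] + B[1][1] = 6 + -2 = 4, A[0][2] + B[2][1] = 4 + -5 = -1) = -7 (attained at k = 0)
  C[0][2] = min over k of (A[0][0] + B[0][2] = -3 + -5 = -8, A[0][1] + B[1][2] = 6 + 5 = 11, A[0][2] + B[2][2] = 4 + 10 = 14) = -8 (attained at k = 0)
  C[1][0] = min over k of (A[1][0] + B[0][0] = -3 + -2 = -5, A[1][1] + B[1][0] = -5 + -4 = -9, A[1][2] + B[2][0] = -4 + 3 = -1) = -9 (attained at k = 1)
  C[1][1] = min over k of (A[1][0] + B[0][1] = -3 + -4 = -7, A[1][1] + B[1][1] = -5 + -2 = -7, A[1][2] + B[2][1] = -4 + -5 = -9) = -9 (attained at k = 2)
  C[1][2] = min over k of (A[1][0] + B[0][2] = -3 + -5 = -8, A[1][1] + B[1][2] = -5 + 5 = 0, A[1][2] + B[2][2] = -4 + 10 = 6) = -8 (attained at k = 0)
  C[2][0] = min over k of (A[2][0] + B[0][0] = 0 + -2 = -2, A[2][1] + B[1][0] = 4 + -4 = 0, A[2][2] + B[2][0] = 9 + 3 = 12) = -2 (attained at k = 0)
  C[2][1] = min over k of (A[2][0] + B[0][1] = 0 + -4 = -4, A[2][1] + B[1][1] = 4 + -2 = 2, A[2][2] + B[2][1] = 9 + -5 = 4) = -4 (attained at k = 0)
  C[2][2] = min over k of (A[2][0] + B[0][2] = 0 + -5 = -5, A[2][1] + B[1][2] = 4 + 5 = 9, A[2][2] + B[2][2] = 9 + 10 = 19) = -5 (attained at k = 0)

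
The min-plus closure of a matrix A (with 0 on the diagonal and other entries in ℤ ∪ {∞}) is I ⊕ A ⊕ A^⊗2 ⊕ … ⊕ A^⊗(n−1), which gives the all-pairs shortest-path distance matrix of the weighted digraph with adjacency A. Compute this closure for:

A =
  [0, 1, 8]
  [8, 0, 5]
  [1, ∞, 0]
Closure =
  [0, 1, 6]
  [6, 0, 5]
  [1, 2, 0]

This is the Floyd-Warshall all-pairs shortest-path computation. For each intermediate vertex k = 0, 1, …, 2, update dist[i][j] ← min(dist[i][j], dist[i][k] + dist[k][j]). The final matrix gives, for each (i, j), the minimum total weight of any directed path from i to j (possibly empty when i = j).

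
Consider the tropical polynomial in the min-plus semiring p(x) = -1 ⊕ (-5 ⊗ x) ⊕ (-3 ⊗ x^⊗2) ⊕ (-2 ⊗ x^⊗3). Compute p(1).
p(1) = -4

A tropical monomial a ⊗ x^⊗i evaluates to a + i · x. Evaluating each term at x = 1:
  Term 0 contributes -1 + 0 · 1 = -1
  Term 1 contributes -5 + 1 · 1 = -4
  Term 2 contributes -3 + 2 · 1 = -1
  Term 3 contributes -2 + 3 · 1 = 1
p(1) = ⊕ of these = min[-1, -4, -1, 1] = -4.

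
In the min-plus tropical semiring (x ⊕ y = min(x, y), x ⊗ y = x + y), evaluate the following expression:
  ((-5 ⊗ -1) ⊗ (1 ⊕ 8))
((-5 ⊗ -1) ⊗ (1 ⊕ 8)) = -5

Expand innermost to outermost. Recall ⊕ takes the minimum of its arguments and ⊗ takes their sum. Working out the expression ((-5 ⊗ -1) ⊗ (1 ⊕ 8)) gives -5.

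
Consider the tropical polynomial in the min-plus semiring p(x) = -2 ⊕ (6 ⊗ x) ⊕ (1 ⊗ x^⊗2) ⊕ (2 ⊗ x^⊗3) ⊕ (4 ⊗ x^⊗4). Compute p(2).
p(2) = -2

A tropical monomial a ⊗ x^⊗i evaluates to a + i · x. Evaluating each term at x = 2:
  Term 0 contributes -2 + 0 · 2 = -2
  Term 1 contributes 6 + 1 · 2 = 8
  Term 2 contributes 1 + 2 · 2 = 5
  Term 3 contributes 2 + 3 · 2 = 8
  Term 4 contributes 4 + 4 · 2 = 12
p(2) = ⊕ of these = min[-2, 8, 5, 8, 12] = -2.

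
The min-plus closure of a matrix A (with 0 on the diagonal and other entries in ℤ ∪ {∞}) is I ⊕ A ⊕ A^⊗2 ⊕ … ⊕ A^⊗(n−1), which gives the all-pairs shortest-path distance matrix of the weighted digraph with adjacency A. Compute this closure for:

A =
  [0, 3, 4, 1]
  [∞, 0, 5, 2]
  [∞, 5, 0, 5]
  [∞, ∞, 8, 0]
Closure =
  [0, 3, 4, 1]
  [∞, 0, 5, 2]
  [∞, 5, 0, 5]
  [∞, 13, 8, 0]

This is the Floyd-Warshall all-pairs shortest-path computation. For each intermediate vertex k = 0, 1, …, 3, update dist[i][j] ← min(dist[i][j], dist[i][k] + dist[k][j]). The final matrix gives, for each (i, j), the minimum total weight of any directed path from i to j (possibly empty when i = j).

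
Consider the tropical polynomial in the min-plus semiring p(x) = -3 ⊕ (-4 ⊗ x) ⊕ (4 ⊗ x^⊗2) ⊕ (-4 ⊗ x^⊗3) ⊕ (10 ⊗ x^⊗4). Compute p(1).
p(1) = -3

A tropical monomial a ⊗ x^⊗i evaluates to a + i · x. Evaluating each term at x = 1:
  Term 0 contributes -3 + 0 · 1 = -3
  Term 1 contributes -4 + 1 · 1 = -3
  Term 2 contributes 4 + 2 · 1 = 6
  Term 3 contributes -4 + 3 · 1 = -1
  Term 4 contributes 10 + 4 · 1 = 14
p(1) = ⊕ of these = min[-3, -3, 6, -1, 14] = -3.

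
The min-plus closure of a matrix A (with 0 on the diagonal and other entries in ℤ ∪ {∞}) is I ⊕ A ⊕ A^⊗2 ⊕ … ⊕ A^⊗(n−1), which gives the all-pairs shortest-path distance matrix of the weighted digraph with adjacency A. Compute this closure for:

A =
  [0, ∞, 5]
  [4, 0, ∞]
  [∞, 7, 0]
Closure =
  [0, 12, 5]
  [4, 0, 9]
  [11, 7, 0]

This is the Floyd-Warshall all-pairs shortest-path computation. For each intermediate vertex k = 0, 1, …, 2, update dist[i][j] ← min(dist[i][j], dist[i][k] + dist[k][j]). The final matrix gives, for each (i, j), the minimum total weight of any directed path from i to j (possibly empty when i = j).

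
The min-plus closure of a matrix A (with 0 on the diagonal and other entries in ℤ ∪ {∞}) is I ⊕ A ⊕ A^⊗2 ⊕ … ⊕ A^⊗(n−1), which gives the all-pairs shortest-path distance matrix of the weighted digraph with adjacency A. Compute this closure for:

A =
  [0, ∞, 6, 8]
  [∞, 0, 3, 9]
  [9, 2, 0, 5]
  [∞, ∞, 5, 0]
Closure =
  [0, 8, 6, 8]
  [12, 0, 3, 8]
  [9, 2, 0, 5]
  [14, 7, 5, 0]

This is the Floyd-Warshall all-pairs shortest-path computation. For each intermediate vertex k = 0, 1, …, 3, update dist[i][j] ← min(dist[i][j], dist[i][k] + dist[k][j]). The final matrix gives, for each (i, j), the minimum total weight of any directed path from i to j (possibly empty when i = j).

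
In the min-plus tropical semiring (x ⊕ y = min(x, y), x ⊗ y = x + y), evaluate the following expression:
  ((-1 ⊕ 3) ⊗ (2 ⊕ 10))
((-1 ⊕ 3) ⊗ (2 ⊕ 10)) = 1

Expand innermost to outermost. Recall ⊕ takes the minimum of its arguments and ⊗ takes their sum. Working out the expression ((-1 ⊕ 3) ⊗ (2 ⊕ 10)) gives 1.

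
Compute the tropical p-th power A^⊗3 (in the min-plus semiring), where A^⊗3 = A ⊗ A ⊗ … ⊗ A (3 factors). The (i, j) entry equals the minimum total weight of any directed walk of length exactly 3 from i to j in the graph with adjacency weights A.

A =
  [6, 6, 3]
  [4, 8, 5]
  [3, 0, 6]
A^⊗3 =
  [7, 9, 8]
  [9, 7, 10]
  [8, 5, 7]

Each entry (A^⊗3)_ij equals the minimum over all length-3 walks i = v_0 → v_1 → … → v_3 = j of Σ_t A[v_t][v_{t+1}]. For example, for (i, j) = (0, 2) we minimise over 9 possible intermediate vertex sequences; the minimum is 8, attained along the walk 0 → 2 → 1 → 2.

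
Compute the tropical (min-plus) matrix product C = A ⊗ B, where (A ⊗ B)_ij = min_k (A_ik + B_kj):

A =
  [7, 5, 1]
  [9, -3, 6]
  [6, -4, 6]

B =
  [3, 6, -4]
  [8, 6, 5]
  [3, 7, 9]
A ⊗ B =
  [4, 8, 3]
  [5, 3, 2]
  [4, 2, 1]

Apply the min-plus product entry-by-entry:
  C[0][0] = min over k of (A[0][0] + B[0][0] = 7 + 3 = 10, A[0][1] + B[1][0] = 5 + 8 = 13, A[0][2] + B[2][0] = 1 + 3 = 4) = 4 (attained at k = 2)
  C[0][1] = min over k of (A[0][0] + B[0][1] = 7 + 6 = 13, A[0][1] + B[1][1] = 5 + 6 = 11, A[0][2] + B[2][1] = 1 + 7 = 8) = 8 (attained at k = 2)
  C[0][2] = min over k of (A[0][0] + B[0][2] = 7 + -4 = 3, A[0][1] + B[1][2] = 5 + 5 = 10, A[0][2] + B[2][2] = 1 + 9 = 10) = 3 (attained at k = 0)
  C[1][0] = min over k of (A[1][0] + B[0][0] = 9 + 3 = 12, A[1][1] + B[1][0] = -3 + 8 = 5, A[1][2] + B[2][0] = 6 + 3 = 9) = 5 (attained at k = 1)
  C[1][1] = min over k of (A[1][0] + B[0][1] = 9 + 6 = 15, A[1][1] + B[1][1] = -3 + 6 = 3, A[1][2] + B[2][1] = 6 + 7 = 13) = 3 (attained at k = 1)
  C[1][2] = min over k of (A[1][0] + B[0][2] = 9 + -4 = 5, A[1][1] + B[1][2] = -3 + 5 = 2, A[1][2] + B[2][2] = 6 + 9 = 15) = 2 (attained at k = 1)
  C[2][0] = min over k of (A[2][0] + B[0][0] = 6 + 3 = 9, A[2][1] + B[1][0] = -4 + 8 = 4, A[2][2] + B[2][0] = 6 + 3 = 9) = 4 (attained at k = 1)
  C[2][1] = min over k of (A[2][0] + B[0][1] = 6 + 6 = 12, A[2][1] + B[1][1] = -4 + 6 = 2, A[2][2] + B[2][1] = 6 + 7 = 13) = 2 (attained at k = 1)
  C[2][2] = min over k of (A[2][0] + B[0][2] = 6 + -4 = 2, A[2][1] + B[1][2] = -4 + 5 = 1, A[2][2] + B[2][2] = 6 + 9 = 15) = 1 (attained at k = 1)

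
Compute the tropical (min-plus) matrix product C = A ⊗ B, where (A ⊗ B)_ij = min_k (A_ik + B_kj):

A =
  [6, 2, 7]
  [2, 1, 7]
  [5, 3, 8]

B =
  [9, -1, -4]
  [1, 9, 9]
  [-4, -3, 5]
A ⊗ B =
  [3, 4, 2]
  [2, 1, -2]
  [4, 4, 1]

Apply the min-plus product entry-by-entry:
  C[0][0] = min over k of (A[0][0] + B[0][0] = 6 + 9 = 15, A[0][1] + B[1][0] = 2 + 1 = 3, A[0][2] + B[2][0] = 7 + -4 = 3) = 3 (attained at k = 1)
  C[0][1] = min over k of (A[0][0] + B[0][1] = 6 + -1 = 5, A[0][1] + B[1][1] = 2 + 9 = 11, A[0][2] + B[2][1] = 7 + -3 = 4) = 4 (attained at k = 2)
  C[0][2] = min over k of (A[0][0] + B[0][2] = 6 + -4 = 2, A[0][1] + B[1][2] = 2 + 9 = 11, A[0][2] + B[2][2] = 7 + 5 = 12) = 2 (attained at k = 0)
  C[1][0] = min over k of (A[1][0] + B[0][0] = 2 + 9 = 11, A[1][1] + B[1][0] = 1 + 1 = 2, A[1][2] + B[2][0] = 7 + -4 = 3) = 2 (attained at k = 1)
  C[1][1] = min over k of (A[1][0] + B[0][1] = 2 + -1 = 1, A[1][1] + B[1][1] = 1 + 9 = 10, A[1][2] + B[2][1] = 7 + -3 = 4) = 1 (attained at k = 0)
  C[1][2] = min over k of (A[1][0] + B[0][2] = 2 + -4 = -2, A[1][1] + B[1][2] = 1 + 9 = 10, A[1][2] + B[2][2] = 7 + 5 = 12) = -2 (attained at k = 0)
  C[2][0] = min over k of (A[2][0] + B[0][0] = 5 + 9 = 14, A[2][1] + B[1][0] = 3 + 1 = 4, A[2][2] + B[2][0] = 8 + -4 = 4) = 4 (attained at k = 1)
  C[2][1] = min over k of (A[2][0] + B[0][1] = 5 + -1 = 4, A[2][1] + B[1][1] = 3 + 9 = 12, A[2][2] + B[2][1] = 8 + -3 = 5) = 4 (attained at k = 0)
  C[2][2] = min over k of (A[2][0] + B[0][2] = 5 + -4 = 1, A[2][1] + B[1][2] = 3 + 9 = 12, A[2][2] + B[2][2] = 8 + 5 = 13) = 1 (attained at k = 0)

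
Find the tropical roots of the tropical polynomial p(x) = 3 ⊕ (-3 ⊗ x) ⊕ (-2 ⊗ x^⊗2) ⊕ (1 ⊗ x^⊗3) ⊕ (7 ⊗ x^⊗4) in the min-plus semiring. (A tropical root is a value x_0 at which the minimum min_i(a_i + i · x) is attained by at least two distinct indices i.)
Roots: {-6, -3, -1, 6}

Each tropical root is a break point of the lower envelope of the lines y = a_i + i · x (there are 5 lines, with slopes 0, 1, ..., 4). Only the lines that attain the minimum somewhere contribute to roots; other lines are dominated. Here the surviving (envelope) indices are i = 4, i = 3, i = 2, i = 1, i = 0.
Intersections between consecutive envelope lines give the roots: for adjacent envelope indices i < j the intersection is x = (a_i − a_j) / (j − i). Reading off the sorted break points: {-6, -3, -1, 6}.
Verification: at each break x_0, at least two indices attain the minimum of min_i(a_i + i · x_0).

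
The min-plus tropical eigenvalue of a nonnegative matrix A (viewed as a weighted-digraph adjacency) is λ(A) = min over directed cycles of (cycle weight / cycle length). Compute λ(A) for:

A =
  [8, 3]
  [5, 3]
λ(A) = 3

Enumerate directed cycles and compute their means (weight / length). Sample:
  cycle 0 → 0: weight = 8, length = 1, mean = 8/1 ≈ 8.000
  cycle 1 → 1: weight = 3, length = 1, mean = 3/1 ≈ 3.000
  cycle 0 → 1 → 0: weight = 8, length = 2, mean = 8/2 ≈ 4.000
  cycle 1 → 0 → 1: weight = 8, length = 2, mean = 8/2 ≈ 4.000
Minimum mean = 3.000, attained e.g. along the cycle 1 → 1 with weight 3 and length 1. So λ(A) = 3/1 = 3.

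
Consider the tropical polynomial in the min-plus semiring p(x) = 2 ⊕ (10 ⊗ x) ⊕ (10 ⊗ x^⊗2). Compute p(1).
p(1) = 2

A tropical monomial a ⊗ x^⊗i evaluates to a + i · x. Evaluating each term at x = 1:
  Term 0 contributes 2 + 0 · 1 = 2
  Term 1 contributes 10 + 1 · 1 = 11
  Term 2 contributes 10 + 2 · 1 = 12
p(1) = ⊕ of these = min[2, 11, 12] = 2.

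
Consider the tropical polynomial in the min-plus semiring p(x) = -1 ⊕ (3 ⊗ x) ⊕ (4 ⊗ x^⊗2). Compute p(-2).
p(-2) = -1

A tropical monomial a ⊗ x^⊗i evaluates to a + i · x. Evaluating each term at x = -2:
  Term 0 contributes -1 + 0 · -2 = -1
  Term 1 contributes 3 + 1 · -2 = 1
  Term 2 contributes 4 + 2 · -2 = 0
p(-2) = ⊕ of these = min[-1, 1, 0] = -1.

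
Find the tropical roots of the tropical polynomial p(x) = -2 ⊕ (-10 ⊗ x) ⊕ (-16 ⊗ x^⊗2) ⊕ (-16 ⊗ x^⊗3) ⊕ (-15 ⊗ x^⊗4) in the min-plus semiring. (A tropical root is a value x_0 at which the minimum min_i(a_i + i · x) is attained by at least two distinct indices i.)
Roots: {-1, 0, 6, 8}

Each tropical root is a break point of the lower envelope of the lines y = a_i + i · x (there are 5 lines, with slopes 0, 1, ..., 4). Only the lines that attain the minimum somewhere contribute to roots; other lines are dominated. Here the surviving (envelope) indices are i = 4, i = 3, i = 2, i = 1, i = 0.
Intersections between consecutive envelope lines give the roots: for adjacent envelope indices i < j the intersection is x = (a_i − a_j) / (j − i). Reading off the sorted break points: {-1, 0, 6, 8}.
Verification: at each break x_0, at least two indices attain the minimum of min_i(a_i + i · x_0).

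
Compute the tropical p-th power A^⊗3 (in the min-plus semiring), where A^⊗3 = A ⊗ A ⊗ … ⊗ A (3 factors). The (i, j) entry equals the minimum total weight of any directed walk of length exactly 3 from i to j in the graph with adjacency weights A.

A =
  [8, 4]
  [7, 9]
A^⊗3 =
  [19, 15]
  [18, 19]

Each entry (A^⊗3)_ij equals the minimum over all length-3 walks i = v_0 → v_1 → … → v_3 = j of Σ_t A[v_t][v_{t+1}]. For example, for (i, j) = (0, 1) we minimise over 4 possible intermediate vertex sequences; the minimum is 15, attained along the walk 0 → 1 → 0 → 1.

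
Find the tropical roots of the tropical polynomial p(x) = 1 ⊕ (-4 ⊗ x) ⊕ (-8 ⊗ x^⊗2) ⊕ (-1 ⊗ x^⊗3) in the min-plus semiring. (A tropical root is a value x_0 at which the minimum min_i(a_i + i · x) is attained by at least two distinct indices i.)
Roots: {-7, 4, 5}

Each tropical root is a break point of the lower envelope of the lines y = a_i + i · x (there are 4 lines, with slopes 0, 1, ..., 3). Only the lines that attain the minimum somewhere contribute to roots; other lines are dominated. Here the surviving (envelope) indices are i = 3, i = 2, i = 1, i = 0.
Intersections between consecutive envelope lines give the roots: for adjacent envelope indices i < j the intersection is x = (a_i − a_j) / (j − i). Reading off the sorted break points: {-7, 4, 5}.
Verification: at each break x_0, at least two indices attain the minimum of min_i(a_i + i · x_0).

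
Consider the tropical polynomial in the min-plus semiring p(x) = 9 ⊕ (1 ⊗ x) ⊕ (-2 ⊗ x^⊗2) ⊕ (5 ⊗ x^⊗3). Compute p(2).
p(2) = 2

A tropical monomial a ⊗ x^⊗i evaluates to a + i · x. Evaluating each term at x = 2:
  Term 0 contributes 9 + 0 · 2 = 9
  Term 1 contributes 1 + 1 · 2 = 3
  Term 2 contributes -2 + 2 · 2 = 2
  Term 3 contributes 5 + 3 · 2 = 11
p(2) = ⊕ of these = min[9, 3, 2, 11] = 2.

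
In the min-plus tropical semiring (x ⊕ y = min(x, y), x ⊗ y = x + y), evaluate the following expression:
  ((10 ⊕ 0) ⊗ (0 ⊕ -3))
((10 ⊕ 0) ⊗ (0 ⊕ -3)) = -3

Expand innermost to outermost. Recall ⊕ takes the minimum of its arguments and ⊗ takes their sum. Working out the expression ((10 ⊕ 0) ⊗ (0 ⊕ -3)) gives -3.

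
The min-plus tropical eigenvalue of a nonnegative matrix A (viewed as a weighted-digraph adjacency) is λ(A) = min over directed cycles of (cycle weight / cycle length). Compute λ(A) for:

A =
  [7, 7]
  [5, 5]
λ(A) = 5

Enumerate directed cycles and compute their means (weight / length). Sample:
  cycle 0 → 0: weight = 7, length = 1, mean = 7/1 ≈ 7.000
  cycle 1 → 1: weight = 5, length = 1, mean = 5/1 ≈ 5.000
  cycle 0 → 1 → 0: weight = 12, length = 2, mean = 12/2 ≈ 6.000
  cycle 1 → 0 → 1: weight = 12, length = 2, mean = 12/2 ≈ 6.000
Minimum mean = 5.000, attained e.g. along the cycle 1 → 1 with weight 5 and length 1. So λ(A) = 5/1 = 5.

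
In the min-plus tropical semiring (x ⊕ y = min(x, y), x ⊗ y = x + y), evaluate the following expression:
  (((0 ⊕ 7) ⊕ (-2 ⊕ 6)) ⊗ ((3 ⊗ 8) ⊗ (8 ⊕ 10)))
(((0 ⊕ 7) ⊕ (-2 ⊕ 6)) ⊗ ((3 ⊗ 8) ⊗ (8 ⊕ 10))) = 17

Expand innermost to outermost. Recall ⊕ takes the minimum of its arguments and ⊗ takes their sum. Working out the expression (((0 ⊕ 7) ⊕ (-2 ⊕ 6)) ⊗ ((3 ⊗ 8) ⊗ (8 ⊕ 10))) gives 17.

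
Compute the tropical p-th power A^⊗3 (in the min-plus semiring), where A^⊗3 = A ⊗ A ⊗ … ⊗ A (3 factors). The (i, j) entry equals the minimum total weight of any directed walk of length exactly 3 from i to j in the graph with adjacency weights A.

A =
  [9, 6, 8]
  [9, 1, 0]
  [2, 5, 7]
A^⊗3 =
  [8, 8, 7]
  [3, 3, 2]
  [7, 7, 6]

Each entry (A^⊗3)_ij equals the minimum over all length-3 walks i = v_0 → v_1 → … → v_3 = j of Σ_t A[v_t][v_{t+1}]. For example, for (i, j) = (0, 2) we minimise over 9 possible intermediate vertex sequences; the minimum is 7, attained along the walk 0 → 1 → 1 → 2.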